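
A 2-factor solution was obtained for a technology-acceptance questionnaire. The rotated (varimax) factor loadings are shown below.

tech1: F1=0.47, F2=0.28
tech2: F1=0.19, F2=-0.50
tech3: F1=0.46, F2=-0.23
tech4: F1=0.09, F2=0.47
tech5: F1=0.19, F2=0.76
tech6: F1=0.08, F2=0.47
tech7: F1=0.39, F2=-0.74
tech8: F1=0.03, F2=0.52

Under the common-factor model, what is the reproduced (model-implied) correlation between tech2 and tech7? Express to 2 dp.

0.44

r̂ = Σ λ_i·λ_j across factors = (0.19)(0.39) + (-0.50)(-0.74)
  = +0.0741 +0.3700 = 0.4441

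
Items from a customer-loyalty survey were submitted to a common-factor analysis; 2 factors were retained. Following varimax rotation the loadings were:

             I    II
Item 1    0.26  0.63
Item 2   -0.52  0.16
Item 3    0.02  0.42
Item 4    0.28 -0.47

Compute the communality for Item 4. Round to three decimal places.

0.299

h² = 0.28² + (-0.47)² = 0.0784 + 0.2209 = 0.2993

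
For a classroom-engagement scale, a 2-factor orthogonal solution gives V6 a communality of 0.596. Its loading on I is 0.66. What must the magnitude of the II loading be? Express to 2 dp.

0.40

Under orthogonal rotation h² = Σλ², so λ_II² = h² − (0.4356) = 0.596 − 0.4356 = 0.1604.
|λ| = √0.1604 = 0.4005.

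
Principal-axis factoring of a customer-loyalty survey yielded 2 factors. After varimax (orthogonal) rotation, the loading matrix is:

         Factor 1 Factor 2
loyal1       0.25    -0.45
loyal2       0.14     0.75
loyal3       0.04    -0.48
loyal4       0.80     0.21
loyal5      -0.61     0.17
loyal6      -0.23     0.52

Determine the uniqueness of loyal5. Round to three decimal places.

0.599

h² = (-0.61)² + 0.17² = 0.3721 + 0.0289 = 0.4010
Uniqueness u² = 1 − h² = 1 − 0.4010 = 0.5990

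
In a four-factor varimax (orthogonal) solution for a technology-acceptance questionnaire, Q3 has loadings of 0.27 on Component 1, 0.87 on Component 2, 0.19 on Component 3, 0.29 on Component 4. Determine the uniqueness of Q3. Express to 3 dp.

0.050

h² = 0.27² + 0.87² + 0.19² + 0.29² = 0.0729 + 0.7569 + 0.0361 + 0.0841 = 0.9500
Uniqueness u² = 1 − h² = 1 − 0.9500 = 0.0500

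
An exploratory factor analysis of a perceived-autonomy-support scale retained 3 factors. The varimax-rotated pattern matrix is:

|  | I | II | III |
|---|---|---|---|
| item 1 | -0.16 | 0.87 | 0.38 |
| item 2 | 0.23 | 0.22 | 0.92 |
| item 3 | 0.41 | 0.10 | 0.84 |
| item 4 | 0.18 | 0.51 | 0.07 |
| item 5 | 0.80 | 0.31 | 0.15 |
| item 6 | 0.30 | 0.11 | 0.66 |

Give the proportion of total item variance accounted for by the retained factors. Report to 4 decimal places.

0.7253

Communalities: 0.9269, 0.9477, 0.8837, 0.2974, 0.7586, 0.5377; Σh² = 4.3520.
Total variance with 6 standardized items is 6, so the solution explains 4.3520/6 = 0.7253.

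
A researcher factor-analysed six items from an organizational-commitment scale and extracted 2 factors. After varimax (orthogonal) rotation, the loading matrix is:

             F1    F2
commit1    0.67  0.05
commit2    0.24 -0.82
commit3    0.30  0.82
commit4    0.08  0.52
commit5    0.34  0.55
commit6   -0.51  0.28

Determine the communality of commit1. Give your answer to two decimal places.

h² = 0.67² + 0.05² = 0.4489 + 0.0025 = 0.4514

0.45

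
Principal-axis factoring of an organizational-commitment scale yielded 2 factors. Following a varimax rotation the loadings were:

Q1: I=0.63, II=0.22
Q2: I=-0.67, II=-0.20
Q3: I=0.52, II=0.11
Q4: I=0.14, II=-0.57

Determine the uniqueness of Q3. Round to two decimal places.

0.72

h² = 0.52² + 0.11² = 0.2704 + 0.0121 = 0.2825
Uniqueness u² = 1 − h² = 1 − 0.2825 = 0.7175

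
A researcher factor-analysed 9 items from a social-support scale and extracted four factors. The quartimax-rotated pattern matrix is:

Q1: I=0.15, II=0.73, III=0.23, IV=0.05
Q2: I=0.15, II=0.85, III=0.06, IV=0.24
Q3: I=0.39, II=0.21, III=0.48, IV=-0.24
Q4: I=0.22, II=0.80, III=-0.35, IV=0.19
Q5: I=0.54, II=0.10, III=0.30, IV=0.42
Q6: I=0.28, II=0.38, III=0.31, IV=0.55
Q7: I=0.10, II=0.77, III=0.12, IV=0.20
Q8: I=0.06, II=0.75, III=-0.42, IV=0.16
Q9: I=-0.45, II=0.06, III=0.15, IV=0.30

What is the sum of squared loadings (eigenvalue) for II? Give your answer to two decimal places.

SS loadings for II = 0.73² + 0.85² + 0.21² + 0.80² + 0.10² + 0.38² + 0.77² + 0.75² + 0.06² = 0.5329 + 0.7225 + 0.0441 + 0.6400 + 0.0100 + 0.1444 + 0.5929 + 0.5625 + 0.0036 = 3.2529

3.25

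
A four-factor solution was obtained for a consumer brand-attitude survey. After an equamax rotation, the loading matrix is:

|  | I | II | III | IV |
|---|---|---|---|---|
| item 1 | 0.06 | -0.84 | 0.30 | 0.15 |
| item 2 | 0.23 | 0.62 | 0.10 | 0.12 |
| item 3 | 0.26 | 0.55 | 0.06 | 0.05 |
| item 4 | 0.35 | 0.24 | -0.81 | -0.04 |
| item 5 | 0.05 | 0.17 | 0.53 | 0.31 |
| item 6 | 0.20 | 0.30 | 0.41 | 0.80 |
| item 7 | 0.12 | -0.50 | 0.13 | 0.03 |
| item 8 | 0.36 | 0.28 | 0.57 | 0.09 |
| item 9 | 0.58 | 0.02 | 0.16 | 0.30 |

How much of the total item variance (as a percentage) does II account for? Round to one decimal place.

SS loadings for II = (-0.84)² + 0.62² + 0.55² + 0.24² + 0.17² + 0.30² + (-0.50)² + 0.28² + 0.02² = 1.8978
With 9 standardized items, total variance = 9. Proportion = 1.8978/9 = 0.2109 → 21.09%.

21.1%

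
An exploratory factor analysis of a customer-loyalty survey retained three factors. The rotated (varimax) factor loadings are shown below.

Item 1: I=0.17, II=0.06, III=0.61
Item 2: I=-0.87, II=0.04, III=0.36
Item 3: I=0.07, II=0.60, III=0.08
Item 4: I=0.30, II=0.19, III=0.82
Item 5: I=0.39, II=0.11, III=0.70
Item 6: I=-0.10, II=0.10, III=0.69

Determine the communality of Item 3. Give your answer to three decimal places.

0.371

h² = 0.07² + 0.60² + 0.08² = 0.0049 + 0.3600 + 0.0064 = 0.3713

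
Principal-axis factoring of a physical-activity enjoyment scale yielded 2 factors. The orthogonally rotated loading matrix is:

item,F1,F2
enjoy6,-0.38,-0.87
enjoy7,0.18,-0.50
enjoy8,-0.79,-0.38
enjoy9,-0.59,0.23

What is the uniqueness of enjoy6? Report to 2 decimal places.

h² = (-0.38)² + (-0.87)² = 0.1444 + 0.7569 = 0.9013
Uniqueness u² = 1 − h² = 1 − 0.9013 = 0.0987

0.10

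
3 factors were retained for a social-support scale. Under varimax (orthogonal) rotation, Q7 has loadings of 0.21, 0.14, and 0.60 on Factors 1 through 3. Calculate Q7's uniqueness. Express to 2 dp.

h² = 0.21² + 0.14² + 0.60² = 0.0441 + 0.0196 + 0.3600 = 0.4237
Uniqueness u² = 1 − h² = 1 − 0.4237 = 0.5763

0.58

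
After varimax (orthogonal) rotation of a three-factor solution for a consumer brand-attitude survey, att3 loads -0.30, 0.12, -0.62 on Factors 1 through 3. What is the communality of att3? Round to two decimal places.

0.49

h² = (-0.30)² + 0.12² + (-0.62)² = 0.0900 + 0.0144 + 0.3844 = 0.4888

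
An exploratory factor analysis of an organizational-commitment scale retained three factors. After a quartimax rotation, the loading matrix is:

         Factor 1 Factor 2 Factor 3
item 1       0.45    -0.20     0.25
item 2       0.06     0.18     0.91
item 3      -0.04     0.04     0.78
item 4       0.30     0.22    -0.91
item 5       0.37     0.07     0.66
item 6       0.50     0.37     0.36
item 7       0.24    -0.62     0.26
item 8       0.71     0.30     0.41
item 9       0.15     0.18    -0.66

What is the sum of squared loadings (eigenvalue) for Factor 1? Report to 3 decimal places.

SS loadings for Factor 1 = 0.45² + 0.06² + (-0.04)² + 0.30² + 0.37² + 0.50² + 0.24² + 0.71² + 0.15² = 0.2025 + 0.0036 + 0.0016 + 0.0900 + 0.1369 + 0.2500 + 0.0576 + 0.5041 + 0.0225 = 1.2688

1.269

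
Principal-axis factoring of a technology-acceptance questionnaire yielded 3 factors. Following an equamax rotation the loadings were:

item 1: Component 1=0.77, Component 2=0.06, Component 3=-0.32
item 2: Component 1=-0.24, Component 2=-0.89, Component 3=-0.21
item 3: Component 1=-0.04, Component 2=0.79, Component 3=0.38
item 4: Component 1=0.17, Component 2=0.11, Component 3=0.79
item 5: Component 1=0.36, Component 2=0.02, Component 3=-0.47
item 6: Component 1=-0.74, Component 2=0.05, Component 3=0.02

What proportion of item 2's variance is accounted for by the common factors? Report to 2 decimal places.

h² = (-0.24)² + (-0.89)² + (-0.21)² = 0.0576 + 0.7921 + 0.0441 = 0.8938

0.89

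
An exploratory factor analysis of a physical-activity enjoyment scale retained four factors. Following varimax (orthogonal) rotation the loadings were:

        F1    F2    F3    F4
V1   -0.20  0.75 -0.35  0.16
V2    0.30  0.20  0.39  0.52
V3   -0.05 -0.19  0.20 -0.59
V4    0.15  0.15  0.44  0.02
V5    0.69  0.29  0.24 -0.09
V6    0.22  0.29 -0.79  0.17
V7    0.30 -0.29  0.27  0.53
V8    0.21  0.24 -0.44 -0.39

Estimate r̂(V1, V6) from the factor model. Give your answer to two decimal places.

r̂ = Σ λ_i·λ_j across factors = (-0.20)(0.22) + (0.75)(0.29) + (-0.35)(-0.79) + (0.16)(0.17)
  = -0.0440 +0.2175 +0.2765 +0.0272 = 0.4772

0.48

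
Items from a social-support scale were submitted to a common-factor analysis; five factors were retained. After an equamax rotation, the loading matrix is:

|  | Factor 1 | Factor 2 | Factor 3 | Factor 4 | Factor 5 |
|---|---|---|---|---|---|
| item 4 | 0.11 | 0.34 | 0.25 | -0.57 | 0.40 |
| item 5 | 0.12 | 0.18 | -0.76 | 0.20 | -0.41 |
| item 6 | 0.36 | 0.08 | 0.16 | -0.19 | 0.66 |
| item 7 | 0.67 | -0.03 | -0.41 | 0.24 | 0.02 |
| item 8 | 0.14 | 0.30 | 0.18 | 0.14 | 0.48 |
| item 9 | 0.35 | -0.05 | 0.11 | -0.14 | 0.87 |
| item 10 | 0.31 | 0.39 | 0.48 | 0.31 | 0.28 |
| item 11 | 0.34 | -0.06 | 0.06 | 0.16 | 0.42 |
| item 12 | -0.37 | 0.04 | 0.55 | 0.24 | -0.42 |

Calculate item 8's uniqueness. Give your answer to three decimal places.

0.608

h² = 0.14² + 0.30² + 0.18² + 0.14² + 0.48² = 0.0196 + 0.0900 + 0.0324 + 0.0196 + 0.2304 = 0.3920
Uniqueness u² = 1 − h² = 1 − 0.3920 = 0.6080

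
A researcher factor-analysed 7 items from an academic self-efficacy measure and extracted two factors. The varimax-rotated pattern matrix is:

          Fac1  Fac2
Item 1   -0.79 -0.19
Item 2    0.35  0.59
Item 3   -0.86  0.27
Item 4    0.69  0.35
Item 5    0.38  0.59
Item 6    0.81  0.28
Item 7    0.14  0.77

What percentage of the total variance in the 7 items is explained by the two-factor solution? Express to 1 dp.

62.6%

SS loadings by factor: 2.7824, 1.5990; total = 4.3814.
Total variance with 7 standardized items is 7, so the solution explains 4.3814/7 = 0.6259 = 62.59%.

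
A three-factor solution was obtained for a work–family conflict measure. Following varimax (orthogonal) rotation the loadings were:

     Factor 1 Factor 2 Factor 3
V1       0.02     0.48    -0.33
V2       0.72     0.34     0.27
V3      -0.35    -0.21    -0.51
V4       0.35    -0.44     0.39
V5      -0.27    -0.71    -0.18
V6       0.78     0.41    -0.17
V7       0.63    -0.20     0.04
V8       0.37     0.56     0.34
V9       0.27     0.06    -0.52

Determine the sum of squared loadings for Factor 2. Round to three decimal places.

SS loadings for Factor 2 = 0.48² + 0.34² + (-0.21)² + (-0.44)² + (-0.71)² + 0.41² + (-0.20)² + 0.56² + 0.06² = 0.2304 + 0.1156 + 0.0441 + 0.1936 + 0.5041 + 0.1681 + 0.0400 + 0.3136 + 0.0036 = 1.6131

1.613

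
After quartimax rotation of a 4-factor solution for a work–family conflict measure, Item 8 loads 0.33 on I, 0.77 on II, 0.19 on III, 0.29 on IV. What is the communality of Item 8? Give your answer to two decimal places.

h² = 0.33² + 0.77² + 0.19² + 0.29² = 0.1089 + 0.5929 + 0.0361 + 0.0841 = 0.8220

0.82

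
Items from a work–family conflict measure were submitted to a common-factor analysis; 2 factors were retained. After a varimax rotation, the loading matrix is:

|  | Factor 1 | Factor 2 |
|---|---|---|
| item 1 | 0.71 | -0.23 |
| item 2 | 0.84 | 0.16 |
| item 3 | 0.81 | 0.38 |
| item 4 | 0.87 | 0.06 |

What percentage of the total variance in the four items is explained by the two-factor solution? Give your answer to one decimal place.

Communalities: 0.5570, 0.7312, 0.8005, 0.7605; Σh² = 2.8492.
Total variance with 4 standardized items is 4, so the solution explains 2.8492/4 = 0.7123 = 71.23%.

71.2%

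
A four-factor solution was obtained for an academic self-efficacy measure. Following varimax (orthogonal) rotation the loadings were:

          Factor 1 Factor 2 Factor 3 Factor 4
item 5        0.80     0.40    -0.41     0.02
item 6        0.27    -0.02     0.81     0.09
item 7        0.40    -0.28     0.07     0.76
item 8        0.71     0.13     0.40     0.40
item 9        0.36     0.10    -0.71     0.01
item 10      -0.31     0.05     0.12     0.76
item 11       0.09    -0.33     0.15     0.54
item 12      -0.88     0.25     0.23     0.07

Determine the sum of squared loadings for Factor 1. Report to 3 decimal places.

SS loadings for Factor 1 = 0.80² + 0.27² + 0.40² + 0.71² + 0.36² + (-0.31)² + 0.09² + (-0.88)² = 0.6400 + 0.0729 + 0.1600 + 0.5041 + 0.1296 + 0.0961 + 0.0081 + 0.7744 = 2.3852

2.385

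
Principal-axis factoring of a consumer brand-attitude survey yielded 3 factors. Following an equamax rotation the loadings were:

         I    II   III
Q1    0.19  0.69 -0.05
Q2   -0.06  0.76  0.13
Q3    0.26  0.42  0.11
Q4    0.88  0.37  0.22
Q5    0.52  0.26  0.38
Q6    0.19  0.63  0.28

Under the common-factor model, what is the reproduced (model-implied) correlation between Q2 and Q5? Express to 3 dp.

0.216

r̂ = Σ λ_i·λ_j across factors = (-0.06)(0.52) + (0.76)(0.26) + (0.13)(0.38)
  = -0.0312 +0.1976 +0.0494 = 0.2158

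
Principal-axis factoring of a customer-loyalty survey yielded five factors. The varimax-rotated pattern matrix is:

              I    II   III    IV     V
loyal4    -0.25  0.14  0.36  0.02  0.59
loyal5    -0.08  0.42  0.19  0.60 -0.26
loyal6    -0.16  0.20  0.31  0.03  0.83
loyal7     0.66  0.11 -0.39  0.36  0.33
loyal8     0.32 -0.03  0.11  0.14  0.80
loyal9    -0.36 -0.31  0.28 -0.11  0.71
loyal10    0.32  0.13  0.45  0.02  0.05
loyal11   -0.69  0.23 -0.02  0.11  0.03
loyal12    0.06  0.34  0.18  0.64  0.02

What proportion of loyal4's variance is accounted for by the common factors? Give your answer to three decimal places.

h² = (-0.25)² + 0.14² + 0.36² + 0.02² + 0.59² = 0.0625 + 0.0196 + 0.1296 + 0.0004 + 0.3481 = 0.5602

0.560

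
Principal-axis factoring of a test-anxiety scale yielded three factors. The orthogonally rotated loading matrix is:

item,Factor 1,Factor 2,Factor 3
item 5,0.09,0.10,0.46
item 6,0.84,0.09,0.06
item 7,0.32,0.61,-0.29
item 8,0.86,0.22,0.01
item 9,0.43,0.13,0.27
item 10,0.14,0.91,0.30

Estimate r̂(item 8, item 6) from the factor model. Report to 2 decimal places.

r̂ = Σ λ_i·λ_j across factors = (0.86)(0.84) + (0.22)(0.09) + (0.01)(0.06)
  = +0.7224 +0.0198 +0.0006 = 0.7428

0.74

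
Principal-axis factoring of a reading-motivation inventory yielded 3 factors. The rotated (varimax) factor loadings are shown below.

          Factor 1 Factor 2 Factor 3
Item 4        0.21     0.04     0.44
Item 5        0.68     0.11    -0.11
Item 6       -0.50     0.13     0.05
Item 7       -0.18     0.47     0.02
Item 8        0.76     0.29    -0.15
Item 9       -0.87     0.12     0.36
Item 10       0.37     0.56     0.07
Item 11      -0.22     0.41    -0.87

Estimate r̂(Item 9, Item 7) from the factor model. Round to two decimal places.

0.22

r̂ = Σ λ_i·λ_j across factors = (-0.87)(-0.18) + (0.12)(0.47) + (0.36)(0.02)
  = +0.1566 +0.0564 +0.0072 = 0.2202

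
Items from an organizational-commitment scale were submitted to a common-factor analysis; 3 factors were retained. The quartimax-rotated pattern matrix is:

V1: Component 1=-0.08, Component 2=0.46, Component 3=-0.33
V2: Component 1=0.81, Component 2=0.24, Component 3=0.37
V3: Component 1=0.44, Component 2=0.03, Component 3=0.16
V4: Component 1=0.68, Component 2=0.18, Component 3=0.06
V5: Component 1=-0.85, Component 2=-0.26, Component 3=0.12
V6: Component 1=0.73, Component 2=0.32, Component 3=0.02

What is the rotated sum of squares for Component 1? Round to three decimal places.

2.574

SS loadings for Component 1 = (-0.08)² + 0.81² + 0.44² + 0.68² + (-0.85)² + 0.73² = 0.0064 + 0.6561 + 0.1936 + 0.4624 + 0.7225 + 0.5329 = 2.5739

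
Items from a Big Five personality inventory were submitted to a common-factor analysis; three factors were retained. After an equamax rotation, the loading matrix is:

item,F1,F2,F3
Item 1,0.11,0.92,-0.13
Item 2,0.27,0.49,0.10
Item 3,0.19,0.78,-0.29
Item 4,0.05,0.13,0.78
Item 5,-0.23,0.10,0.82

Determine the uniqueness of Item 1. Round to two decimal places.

h² = 0.11² + 0.92² + (-0.13)² = 0.0121 + 0.8464 + 0.0169 = 0.8754
Uniqueness u² = 1 − h² = 1 − 0.8754 = 0.1246

0.12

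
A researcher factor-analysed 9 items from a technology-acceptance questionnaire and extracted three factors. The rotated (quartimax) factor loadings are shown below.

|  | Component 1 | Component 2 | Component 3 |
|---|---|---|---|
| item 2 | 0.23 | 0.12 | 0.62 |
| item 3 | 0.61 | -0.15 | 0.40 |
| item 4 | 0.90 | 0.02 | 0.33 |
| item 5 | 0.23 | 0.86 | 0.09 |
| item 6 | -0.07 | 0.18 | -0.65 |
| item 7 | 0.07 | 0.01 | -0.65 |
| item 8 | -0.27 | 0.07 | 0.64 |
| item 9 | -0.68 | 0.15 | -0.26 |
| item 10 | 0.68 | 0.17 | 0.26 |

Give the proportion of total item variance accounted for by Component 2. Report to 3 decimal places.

0.096

SS loadings for Component 2 = 0.12² + (-0.15)² + 0.02² + 0.86² + 0.18² + 0.01² + 0.07² + 0.15² + 0.17² = 0.8657
Proportion of variance = 0.8657 / 9 = 0.0962.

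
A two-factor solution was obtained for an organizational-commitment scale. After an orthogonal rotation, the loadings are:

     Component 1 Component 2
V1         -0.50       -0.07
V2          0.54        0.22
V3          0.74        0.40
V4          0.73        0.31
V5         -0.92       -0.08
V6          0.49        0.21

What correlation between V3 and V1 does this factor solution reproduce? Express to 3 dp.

-0.398

r̂ = Σ λ_i·λ_j across factors = (0.74)(-0.50) + (0.40)(-0.07)
  = -0.3700 -0.0280 = -0.3980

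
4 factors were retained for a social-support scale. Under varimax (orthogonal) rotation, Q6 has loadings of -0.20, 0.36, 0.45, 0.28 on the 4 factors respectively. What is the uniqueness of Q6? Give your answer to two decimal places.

0.55

h² = (-0.20)² + 0.36² + 0.45² + 0.28² = 0.0400 + 0.1296 + 0.2025 + 0.0784 = 0.4505
Uniqueness u² = 1 − h² = 1 − 0.4505 = 0.5495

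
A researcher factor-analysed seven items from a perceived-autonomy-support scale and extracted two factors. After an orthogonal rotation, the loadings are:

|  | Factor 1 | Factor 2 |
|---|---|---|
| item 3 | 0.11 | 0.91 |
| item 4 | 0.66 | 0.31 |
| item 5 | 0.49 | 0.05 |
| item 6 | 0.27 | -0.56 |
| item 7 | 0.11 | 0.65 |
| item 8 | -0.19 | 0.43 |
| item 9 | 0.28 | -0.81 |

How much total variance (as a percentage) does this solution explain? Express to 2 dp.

SS loadings by factor: 0.8873, 2.5038; total = 3.3911.
Total variance with 7 standardized items is 7, so the solution explains 3.3911/7 = 0.4844 = 48.44%.

48.44%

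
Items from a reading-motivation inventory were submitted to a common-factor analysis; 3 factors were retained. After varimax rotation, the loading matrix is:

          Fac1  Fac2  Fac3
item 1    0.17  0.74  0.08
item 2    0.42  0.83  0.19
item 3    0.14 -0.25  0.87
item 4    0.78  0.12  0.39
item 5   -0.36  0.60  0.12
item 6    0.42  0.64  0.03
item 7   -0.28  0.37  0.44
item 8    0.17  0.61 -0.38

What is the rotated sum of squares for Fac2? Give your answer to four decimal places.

2.5920

SS loadings for Fac2 = 0.74² + 0.83² + (-0.25)² + 0.12² + 0.60² + 0.64² + 0.37² + 0.61² = 0.5476 + 0.6889 + 0.0625 + 0.0144 + 0.3600 + 0.4096 + 0.1369 + 0.3721 = 2.5920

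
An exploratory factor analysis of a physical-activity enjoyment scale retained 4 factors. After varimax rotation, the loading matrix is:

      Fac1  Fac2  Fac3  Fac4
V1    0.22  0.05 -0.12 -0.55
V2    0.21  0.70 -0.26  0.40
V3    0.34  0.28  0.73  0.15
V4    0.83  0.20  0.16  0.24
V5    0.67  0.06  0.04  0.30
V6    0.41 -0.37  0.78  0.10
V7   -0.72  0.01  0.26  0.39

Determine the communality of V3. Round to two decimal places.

0.75

h² = 0.34² + 0.28² + 0.73² + 0.15² = 0.1156 + 0.0784 + 0.5329 + 0.0225 = 0.7494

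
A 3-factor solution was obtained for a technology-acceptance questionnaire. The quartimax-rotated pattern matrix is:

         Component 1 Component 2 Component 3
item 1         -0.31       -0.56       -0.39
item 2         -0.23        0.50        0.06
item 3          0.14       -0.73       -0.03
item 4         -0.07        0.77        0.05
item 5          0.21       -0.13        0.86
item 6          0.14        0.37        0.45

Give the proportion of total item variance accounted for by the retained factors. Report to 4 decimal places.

0.5303

SS loadings by factor: 0.2372, 1.8432, 1.1012; total = 3.1816.
Total variance with 6 standardized items is 6, so the solution explains 3.1816/6 = 0.5303.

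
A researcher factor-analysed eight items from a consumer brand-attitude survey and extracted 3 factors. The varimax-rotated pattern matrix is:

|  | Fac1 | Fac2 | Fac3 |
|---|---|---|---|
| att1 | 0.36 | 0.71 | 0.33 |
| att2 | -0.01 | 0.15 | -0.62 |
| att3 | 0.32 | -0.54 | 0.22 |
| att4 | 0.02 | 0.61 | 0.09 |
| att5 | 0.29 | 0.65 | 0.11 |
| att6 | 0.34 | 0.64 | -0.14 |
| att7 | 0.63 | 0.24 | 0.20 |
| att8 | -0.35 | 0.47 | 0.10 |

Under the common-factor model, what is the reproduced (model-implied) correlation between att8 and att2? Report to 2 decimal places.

r̂ = Σ λ_i·λ_j across factors = (-0.35)(-0.01) + (0.47)(0.15) + (0.10)(-0.62)
  = +0.0035 +0.0705 -0.0620 = 0.0120

0.01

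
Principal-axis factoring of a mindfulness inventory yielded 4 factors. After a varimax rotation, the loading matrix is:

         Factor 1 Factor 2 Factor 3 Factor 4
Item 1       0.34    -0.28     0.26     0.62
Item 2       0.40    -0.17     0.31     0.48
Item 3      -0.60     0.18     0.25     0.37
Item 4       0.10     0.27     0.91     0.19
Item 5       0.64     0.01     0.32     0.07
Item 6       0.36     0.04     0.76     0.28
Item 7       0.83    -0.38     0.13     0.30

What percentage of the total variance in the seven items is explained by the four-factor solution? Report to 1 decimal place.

SS loadings by factor: 1.8737, 0.3587, 1.7512, 0.9611; total = 4.9447.
Total variance with 7 standardized items is 7, so the solution explains 4.9447/7 = 0.7064 = 70.64%.

70.6%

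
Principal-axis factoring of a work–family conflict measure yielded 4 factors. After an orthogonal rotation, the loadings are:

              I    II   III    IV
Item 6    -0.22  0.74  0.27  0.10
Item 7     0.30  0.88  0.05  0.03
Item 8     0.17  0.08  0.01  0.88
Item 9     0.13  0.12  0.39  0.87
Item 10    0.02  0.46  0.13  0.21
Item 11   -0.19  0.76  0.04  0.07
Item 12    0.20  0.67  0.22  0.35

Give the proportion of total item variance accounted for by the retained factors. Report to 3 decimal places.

0.693

Communalities: 0.6789, 0.8678, 0.8098, 0.9403, 0.2730, 0.6202, 0.6598; Σh² = 4.8498.
Total variance with 7 standardized items is 7, so the solution explains 4.8498/7 = 0.6928.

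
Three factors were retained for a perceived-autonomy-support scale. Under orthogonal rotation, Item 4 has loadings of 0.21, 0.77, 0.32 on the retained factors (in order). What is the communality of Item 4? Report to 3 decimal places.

0.739

h² = 0.21² + 0.77² + 0.32² = 0.0441 + 0.5929 + 0.1024 = 0.7394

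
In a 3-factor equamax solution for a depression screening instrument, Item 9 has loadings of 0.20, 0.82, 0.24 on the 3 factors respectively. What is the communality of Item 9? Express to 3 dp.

h² = 0.20² + 0.82² + 0.24² = 0.0400 + 0.6724 + 0.0576 = 0.7700

0.770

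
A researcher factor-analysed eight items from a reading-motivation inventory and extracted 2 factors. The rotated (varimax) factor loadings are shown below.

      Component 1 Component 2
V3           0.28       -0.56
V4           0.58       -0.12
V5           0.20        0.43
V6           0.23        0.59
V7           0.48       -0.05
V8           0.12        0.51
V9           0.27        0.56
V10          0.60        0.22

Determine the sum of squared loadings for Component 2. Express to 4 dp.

SS loadings for Component 2 = (-0.56)² + (-0.12)² + 0.43² + 0.59² + (-0.05)² + 0.51² + 0.56² + 0.22² = 0.3136 + 0.0144 + 0.1849 + 0.3481 + 0.0025 + 0.2601 + 0.3136 + 0.0484 = 1.4856

1.4856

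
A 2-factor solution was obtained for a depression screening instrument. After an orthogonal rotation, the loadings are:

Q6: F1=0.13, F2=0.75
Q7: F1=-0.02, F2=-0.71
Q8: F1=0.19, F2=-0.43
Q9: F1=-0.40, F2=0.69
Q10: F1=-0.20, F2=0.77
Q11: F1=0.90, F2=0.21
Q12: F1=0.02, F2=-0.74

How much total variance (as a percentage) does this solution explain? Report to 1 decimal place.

56.8%

SS loadings by factor: 1.0638, 2.9122; total = 3.9760.
Total variance with 7 standardized items is 7, so the solution explains 3.9760/7 = 0.5680 = 56.80%.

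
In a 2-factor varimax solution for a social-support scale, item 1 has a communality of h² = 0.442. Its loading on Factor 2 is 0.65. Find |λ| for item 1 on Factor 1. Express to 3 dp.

0.140

Under orthogonal rotation h² = Σλ², so λ_Factor 1² = h² − (0.4225) = 0.442 − 0.4225 = 0.0195.
|λ| = √0.0195 = 0.1396.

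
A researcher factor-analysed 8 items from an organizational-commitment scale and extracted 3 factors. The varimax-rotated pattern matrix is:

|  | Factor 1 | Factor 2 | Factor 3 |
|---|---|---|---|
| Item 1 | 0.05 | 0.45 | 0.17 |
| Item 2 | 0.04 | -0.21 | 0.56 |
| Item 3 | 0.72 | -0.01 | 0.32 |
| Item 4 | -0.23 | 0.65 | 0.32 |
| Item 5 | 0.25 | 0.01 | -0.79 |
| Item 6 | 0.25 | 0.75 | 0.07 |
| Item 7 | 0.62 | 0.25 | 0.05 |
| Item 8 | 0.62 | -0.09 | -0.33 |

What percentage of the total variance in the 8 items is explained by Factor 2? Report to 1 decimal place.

SS loadings for Factor 2 = 0.45² + (-0.21)² + (-0.01)² + 0.65² + 0.01² + 0.75² + 0.25² + (-0.09)² = 1.3024
With 8 standardized items, total variance = 8. Proportion = 1.3024/8 = 0.1628 → 16.28%.

16.3%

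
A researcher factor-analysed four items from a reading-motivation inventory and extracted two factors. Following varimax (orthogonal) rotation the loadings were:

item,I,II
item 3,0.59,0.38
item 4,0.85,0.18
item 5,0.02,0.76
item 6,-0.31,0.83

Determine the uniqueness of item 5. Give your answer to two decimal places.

0.42

h² = 0.02² + 0.76² = 0.0004 + 0.5776 = 0.5780
Uniqueness u² = 1 − h² = 1 − 0.5780 = 0.4220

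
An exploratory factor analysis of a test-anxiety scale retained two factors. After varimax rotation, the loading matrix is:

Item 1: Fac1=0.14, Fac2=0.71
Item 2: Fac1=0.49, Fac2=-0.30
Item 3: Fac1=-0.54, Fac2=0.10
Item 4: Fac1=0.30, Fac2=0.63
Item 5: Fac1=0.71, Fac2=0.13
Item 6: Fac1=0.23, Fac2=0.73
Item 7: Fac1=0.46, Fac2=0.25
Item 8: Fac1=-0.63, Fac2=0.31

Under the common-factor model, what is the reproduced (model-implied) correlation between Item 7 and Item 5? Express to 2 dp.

0.36

r̂ = Σ λ_i·λ_j across factors = (0.46)(0.71) + (0.25)(0.13)
  = +0.3266 +0.0325 = 0.3591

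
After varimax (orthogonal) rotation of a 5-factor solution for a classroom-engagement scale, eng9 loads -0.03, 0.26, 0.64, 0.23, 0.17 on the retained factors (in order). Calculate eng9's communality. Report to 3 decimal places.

0.560

h² = (-0.03)² + 0.26² + 0.64² + 0.23² + 0.17² = 0.0009 + 0.0676 + 0.4096 + 0.0529 + 0.0289 = 0.5599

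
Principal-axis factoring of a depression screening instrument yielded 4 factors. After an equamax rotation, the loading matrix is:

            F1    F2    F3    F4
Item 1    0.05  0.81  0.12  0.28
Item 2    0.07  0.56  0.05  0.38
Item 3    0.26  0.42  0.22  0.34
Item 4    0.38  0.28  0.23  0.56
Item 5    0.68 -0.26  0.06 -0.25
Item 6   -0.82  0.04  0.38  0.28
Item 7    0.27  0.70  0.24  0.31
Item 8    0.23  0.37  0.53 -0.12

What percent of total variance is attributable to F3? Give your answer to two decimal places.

7.56%

SS loadings for F3 = 0.12² + 0.05² + 0.22² + 0.23² + 0.06² + 0.38² + 0.24² + 0.53² = 0.6047
With 8 standardized items, total variance = 8. Proportion = 0.6047/8 = 0.0756 → 7.56%.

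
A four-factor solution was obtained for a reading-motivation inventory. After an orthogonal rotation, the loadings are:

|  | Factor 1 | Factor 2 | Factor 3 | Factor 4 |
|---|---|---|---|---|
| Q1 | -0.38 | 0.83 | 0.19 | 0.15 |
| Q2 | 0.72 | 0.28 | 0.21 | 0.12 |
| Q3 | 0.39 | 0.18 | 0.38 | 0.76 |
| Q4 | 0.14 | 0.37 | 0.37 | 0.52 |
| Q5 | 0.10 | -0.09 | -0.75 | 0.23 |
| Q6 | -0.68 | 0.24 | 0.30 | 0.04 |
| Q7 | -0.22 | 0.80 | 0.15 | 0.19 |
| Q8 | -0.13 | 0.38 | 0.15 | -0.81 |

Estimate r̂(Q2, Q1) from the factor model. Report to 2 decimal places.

r̂ = Σ λ_i·λ_j across factors = (0.72)(-0.38) + (0.28)(0.83) + (0.21)(0.19) + (0.12)(0.15)
  = -0.2736 +0.2324 +0.0399 +0.0180 = 0.0167

0.02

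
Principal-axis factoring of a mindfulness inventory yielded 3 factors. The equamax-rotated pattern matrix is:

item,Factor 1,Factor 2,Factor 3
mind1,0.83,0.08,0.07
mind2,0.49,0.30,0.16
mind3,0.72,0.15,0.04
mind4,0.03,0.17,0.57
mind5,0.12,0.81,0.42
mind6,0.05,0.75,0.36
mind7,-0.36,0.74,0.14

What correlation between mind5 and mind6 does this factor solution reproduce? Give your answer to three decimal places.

r̂ = Σ λ_i·λ_j across factors = (0.12)(0.05) + (0.81)(0.75) + (0.42)(0.36)
  = +0.0060 +0.6075 +0.1512 = 0.7647

0.765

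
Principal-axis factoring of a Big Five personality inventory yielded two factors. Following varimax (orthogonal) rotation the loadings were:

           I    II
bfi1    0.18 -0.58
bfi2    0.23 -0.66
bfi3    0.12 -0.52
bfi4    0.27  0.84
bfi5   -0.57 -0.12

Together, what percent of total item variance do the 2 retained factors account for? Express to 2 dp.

45.20%

SS loadings by factor: 0.4975, 1.7624; total = 2.2599.
Total variance with 5 standardized items is 5, so the solution explains 2.2599/5 = 0.4520 = 45.20%.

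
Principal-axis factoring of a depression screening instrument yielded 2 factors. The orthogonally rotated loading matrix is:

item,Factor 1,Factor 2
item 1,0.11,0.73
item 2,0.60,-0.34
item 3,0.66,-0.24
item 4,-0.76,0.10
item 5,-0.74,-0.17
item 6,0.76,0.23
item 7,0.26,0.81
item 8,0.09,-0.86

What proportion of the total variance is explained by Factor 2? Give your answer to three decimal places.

SS loadings for Factor 2 = 0.73² + (-0.34)² + (-0.24)² + 0.10² + (-0.17)² + 0.23² + 0.81² + (-0.86)² = 2.1936
Proportion of variance = 2.1936 / 8 = 0.2742.

0.274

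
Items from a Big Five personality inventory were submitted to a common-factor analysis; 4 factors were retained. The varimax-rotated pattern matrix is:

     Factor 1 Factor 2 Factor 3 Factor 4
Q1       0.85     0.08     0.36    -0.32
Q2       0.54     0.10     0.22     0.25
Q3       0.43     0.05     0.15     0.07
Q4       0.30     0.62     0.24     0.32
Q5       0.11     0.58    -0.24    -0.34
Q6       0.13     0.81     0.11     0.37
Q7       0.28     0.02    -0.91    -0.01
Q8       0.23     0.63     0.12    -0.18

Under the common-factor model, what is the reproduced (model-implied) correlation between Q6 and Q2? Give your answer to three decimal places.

0.268

r̂ = Σ λ_i·λ_j across factors = (0.13)(0.54) + (0.81)(0.10) + (0.11)(0.22) + (0.37)(0.25)
  = +0.0702 +0.0810 +0.0242 +0.0925 = 0.2679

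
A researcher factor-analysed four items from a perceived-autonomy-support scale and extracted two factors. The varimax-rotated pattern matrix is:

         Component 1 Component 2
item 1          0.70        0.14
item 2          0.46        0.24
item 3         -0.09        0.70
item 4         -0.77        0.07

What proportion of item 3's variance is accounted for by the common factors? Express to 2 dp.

0.50

h² = (-0.09)² + 0.70² = 0.0081 + 0.4900 = 0.4981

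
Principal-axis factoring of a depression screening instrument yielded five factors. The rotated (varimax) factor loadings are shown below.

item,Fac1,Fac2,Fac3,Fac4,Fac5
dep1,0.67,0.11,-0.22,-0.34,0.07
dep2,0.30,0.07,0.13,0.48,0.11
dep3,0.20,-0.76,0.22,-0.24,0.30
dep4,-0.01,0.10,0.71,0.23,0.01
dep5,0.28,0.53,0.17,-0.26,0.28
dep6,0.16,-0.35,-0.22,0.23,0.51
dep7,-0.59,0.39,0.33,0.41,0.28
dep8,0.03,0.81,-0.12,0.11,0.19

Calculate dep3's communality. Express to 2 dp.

0.81

h² = 0.20² + (-0.76)² + 0.22² + (-0.24)² + 0.30² = 0.0400 + 0.5776 + 0.0484 + 0.0576 + 0.0900 = 0.8136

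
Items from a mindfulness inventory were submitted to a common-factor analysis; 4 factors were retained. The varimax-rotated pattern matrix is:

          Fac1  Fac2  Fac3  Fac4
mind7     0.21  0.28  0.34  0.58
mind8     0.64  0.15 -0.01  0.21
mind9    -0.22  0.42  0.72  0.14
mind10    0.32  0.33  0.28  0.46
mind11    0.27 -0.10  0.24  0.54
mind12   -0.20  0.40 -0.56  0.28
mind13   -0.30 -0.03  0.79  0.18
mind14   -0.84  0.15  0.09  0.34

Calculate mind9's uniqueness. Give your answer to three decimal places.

0.237

h² = (-0.22)² + 0.42² + 0.72² + 0.14² = 0.0484 + 0.1764 + 0.5184 + 0.0196 = 0.7628
Uniqueness u² = 1 − h² = 1 − 0.7628 = 0.2372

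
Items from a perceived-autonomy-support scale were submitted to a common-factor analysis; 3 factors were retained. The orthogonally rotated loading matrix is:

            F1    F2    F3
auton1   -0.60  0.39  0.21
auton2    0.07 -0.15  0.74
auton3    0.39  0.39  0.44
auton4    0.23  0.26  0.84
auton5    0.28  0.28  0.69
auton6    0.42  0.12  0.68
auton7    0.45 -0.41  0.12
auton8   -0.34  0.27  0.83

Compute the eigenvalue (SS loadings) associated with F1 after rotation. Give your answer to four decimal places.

SS loadings for F1 = (-0.60)² + 0.07² + 0.39² + 0.23² + 0.28² + 0.42² + 0.45² + (-0.34)² = 0.3600 + 0.0049 + 0.1521 + 0.0529 + 0.0784 + 0.1764 + 0.2025 + 0.1156 = 1.1428

1.1428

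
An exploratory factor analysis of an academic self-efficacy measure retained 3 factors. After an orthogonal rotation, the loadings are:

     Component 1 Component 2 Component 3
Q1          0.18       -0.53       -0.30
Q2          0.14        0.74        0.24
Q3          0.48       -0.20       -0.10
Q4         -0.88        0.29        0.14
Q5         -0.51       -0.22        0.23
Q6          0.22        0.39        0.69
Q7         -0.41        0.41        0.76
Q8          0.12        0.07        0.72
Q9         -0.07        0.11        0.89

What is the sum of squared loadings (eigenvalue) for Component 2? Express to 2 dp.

1.34

SS loadings for Component 2 = (-0.53)² + 0.74² + (-0.20)² + 0.29² + (-0.22)² + 0.39² + 0.41² + 0.07² + 0.11² = 0.2809 + 0.5476 + 0.0400 + 0.0841 + 0.0484 + 0.1521 + 0.1681 + 0.0049 + 0.0121 = 1.3382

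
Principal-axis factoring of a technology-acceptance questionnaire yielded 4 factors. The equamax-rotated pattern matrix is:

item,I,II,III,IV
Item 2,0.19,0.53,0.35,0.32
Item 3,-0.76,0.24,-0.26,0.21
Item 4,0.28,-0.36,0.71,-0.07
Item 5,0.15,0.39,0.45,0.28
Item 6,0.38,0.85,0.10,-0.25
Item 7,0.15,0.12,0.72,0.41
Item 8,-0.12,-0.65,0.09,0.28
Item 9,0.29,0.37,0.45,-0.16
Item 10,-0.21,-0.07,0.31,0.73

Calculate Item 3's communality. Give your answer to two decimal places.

0.75

h² = (-0.76)² + 0.24² + (-0.26)² + 0.21² = 0.5776 + 0.0576 + 0.0676 + 0.0441 = 0.7469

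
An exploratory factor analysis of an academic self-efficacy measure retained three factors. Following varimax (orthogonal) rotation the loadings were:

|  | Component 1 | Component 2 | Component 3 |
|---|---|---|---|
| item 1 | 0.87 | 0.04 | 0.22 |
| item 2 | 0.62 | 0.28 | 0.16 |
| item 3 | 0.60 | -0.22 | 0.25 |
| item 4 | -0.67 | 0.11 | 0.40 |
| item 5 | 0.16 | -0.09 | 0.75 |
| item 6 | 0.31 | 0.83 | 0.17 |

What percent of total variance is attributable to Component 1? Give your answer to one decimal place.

34.5%

SS loadings for Component 1 = 0.87² + 0.62² + 0.60² + (-0.67)² + 0.16² + 0.31² = 2.0719
With 6 standardized items, total variance = 6. Proportion = 2.0719/6 = 0.3453 → 34.53%.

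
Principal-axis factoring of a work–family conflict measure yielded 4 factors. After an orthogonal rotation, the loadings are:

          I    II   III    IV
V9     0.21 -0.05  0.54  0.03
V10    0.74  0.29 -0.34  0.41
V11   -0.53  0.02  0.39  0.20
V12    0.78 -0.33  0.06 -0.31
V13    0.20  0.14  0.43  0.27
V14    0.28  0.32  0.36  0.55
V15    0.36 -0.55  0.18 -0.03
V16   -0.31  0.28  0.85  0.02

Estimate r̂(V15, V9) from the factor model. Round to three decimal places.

0.199

r̂ = Σ λ_i·λ_j across factors = (0.36)(0.21) + (-0.55)(-0.05) + (0.18)(0.54) + (-0.03)(0.03)
  = +0.0756 +0.0275 +0.0972 -0.0009 = 0.1994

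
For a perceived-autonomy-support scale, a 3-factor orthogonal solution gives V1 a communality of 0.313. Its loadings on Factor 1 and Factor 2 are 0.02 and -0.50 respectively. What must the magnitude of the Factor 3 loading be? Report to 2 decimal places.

Under orthogonal rotation h² = Σλ², so λ_Factor 3² = h² − (0.2504) = 0.313 − 0.2504 = 0.0626.
|λ| = √0.0626 = 0.2502.

0.25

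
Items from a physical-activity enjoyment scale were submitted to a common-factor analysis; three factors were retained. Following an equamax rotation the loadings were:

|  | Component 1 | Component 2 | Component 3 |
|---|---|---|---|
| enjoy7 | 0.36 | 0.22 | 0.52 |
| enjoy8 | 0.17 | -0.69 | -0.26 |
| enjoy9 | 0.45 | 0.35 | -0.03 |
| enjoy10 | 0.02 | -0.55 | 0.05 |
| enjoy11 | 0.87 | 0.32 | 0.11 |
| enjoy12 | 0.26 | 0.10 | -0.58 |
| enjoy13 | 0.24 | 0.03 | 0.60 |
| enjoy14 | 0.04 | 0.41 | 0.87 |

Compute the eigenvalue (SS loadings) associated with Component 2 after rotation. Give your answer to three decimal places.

1.231

SS loadings for Component 2 = 0.22² + (-0.69)² + 0.35² + (-0.55)² + 0.32² + 0.10² + 0.03² + 0.41² = 0.0484 + 0.4761 + 0.1225 + 0.3025 + 0.1024 + 0.0100 + 0.0009 + 0.1681 = 1.2309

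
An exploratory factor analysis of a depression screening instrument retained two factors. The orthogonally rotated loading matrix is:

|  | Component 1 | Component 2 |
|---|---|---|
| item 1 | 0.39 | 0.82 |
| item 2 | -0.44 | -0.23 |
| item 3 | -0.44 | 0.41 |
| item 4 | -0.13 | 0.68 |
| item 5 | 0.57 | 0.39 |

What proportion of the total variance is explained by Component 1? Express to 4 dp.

SS loadings for Component 1 = 0.39² + (-0.44)² + (-0.44)² + (-0.13)² + 0.57² = 0.8811
Proportion of variance = 0.8811 / 5 = 0.1762.

0.1762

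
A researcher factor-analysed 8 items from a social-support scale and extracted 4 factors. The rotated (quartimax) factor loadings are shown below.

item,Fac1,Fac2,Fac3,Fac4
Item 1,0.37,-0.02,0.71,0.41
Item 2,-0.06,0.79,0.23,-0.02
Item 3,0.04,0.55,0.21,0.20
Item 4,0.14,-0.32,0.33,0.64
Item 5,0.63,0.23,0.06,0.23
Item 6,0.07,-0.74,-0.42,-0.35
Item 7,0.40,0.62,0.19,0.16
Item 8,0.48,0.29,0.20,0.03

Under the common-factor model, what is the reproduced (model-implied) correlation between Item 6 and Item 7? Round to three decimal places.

-0.567

r̂ = Σ λ_i·λ_j across factors = (0.07)(0.40) + (-0.74)(0.62) + (-0.42)(0.19) + (-0.35)(0.16)
  = +0.0280 -0.4588 -0.0798 -0.0560 = -0.5666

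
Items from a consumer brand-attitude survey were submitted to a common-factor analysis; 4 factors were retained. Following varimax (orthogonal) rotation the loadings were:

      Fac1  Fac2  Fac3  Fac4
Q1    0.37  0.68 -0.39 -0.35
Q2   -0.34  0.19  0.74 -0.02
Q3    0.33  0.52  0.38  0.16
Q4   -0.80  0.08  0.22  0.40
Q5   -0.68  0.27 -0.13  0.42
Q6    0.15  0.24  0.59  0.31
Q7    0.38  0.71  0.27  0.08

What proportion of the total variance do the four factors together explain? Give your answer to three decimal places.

0.708

SS loadings by factor: 1.6307, 1.4099, 1.3304, 0.5874; total = 4.9584.
Total variance with 7 standardized items is 7, so the solution explains 4.9584/7 = 0.7083.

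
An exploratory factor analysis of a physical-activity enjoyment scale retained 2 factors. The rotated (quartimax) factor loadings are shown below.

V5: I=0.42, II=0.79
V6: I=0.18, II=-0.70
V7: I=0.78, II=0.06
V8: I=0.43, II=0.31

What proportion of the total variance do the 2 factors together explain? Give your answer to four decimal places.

SS loadings by factor: 1.0021, 1.2138; total = 2.2159.
Total variance with 4 standardized items is 4, so the solution explains 2.2159/4 = 0.5540.

0.5540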